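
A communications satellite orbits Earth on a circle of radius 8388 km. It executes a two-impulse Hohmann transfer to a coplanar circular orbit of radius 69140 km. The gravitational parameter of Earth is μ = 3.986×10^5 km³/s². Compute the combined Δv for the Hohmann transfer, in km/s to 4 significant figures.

The Hohmann ellipse has a_t = (r₁ + r₂)/2 = 38764 km.
Circular speed at r₁: v₁ = √(μ/r₁) = √(3.986×10^5/8388) = 6.893 km/s.
Transfer-orbit speed at r₁ (vis-viva equation): v_p = √[μ(2/r₁ − 1/a_t)] = 9.206 km/s.
First burn Δv₁ = |v_p − v₁| = 2.313 km/s.
Circular speed at r₂: v₂ = √(μ/r₂) = 2.401 km/s.
Transfer-orbit speed at r₂: v_a = √[μ(2/r₂ − 1/a_t)] = 1.117 km/s.
Second burn Δv₂ = |v₂ − v_a| = 1.284 km/s.
Δv = Δv₁ + Δv₂ = 2.313 + 1.284 = 3.597 km/s.

Δv = 3.597 km/s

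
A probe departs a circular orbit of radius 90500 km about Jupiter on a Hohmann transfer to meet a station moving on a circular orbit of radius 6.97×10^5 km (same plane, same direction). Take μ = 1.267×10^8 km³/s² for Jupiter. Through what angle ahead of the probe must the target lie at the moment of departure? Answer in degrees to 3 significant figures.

φ = 104°

The Hohmann ellipse has a_t = (r₁ + r₂)/2 = 3.9375×10^5 km.
The half-period of the transfer ellipse is t = π√(a_t³/μ) = 68960 s.
The target's mean motion on its circular orbit is ω₂ = √(μ/r₂³) = 1.934×10^-5 rad/s.
Angle swept by the target during transfer: ω₂·t = 1.334 rad = 76.43°.
Arrival is 180° from departure on the ellipse, so φ = 180° − 76.43° = 104°.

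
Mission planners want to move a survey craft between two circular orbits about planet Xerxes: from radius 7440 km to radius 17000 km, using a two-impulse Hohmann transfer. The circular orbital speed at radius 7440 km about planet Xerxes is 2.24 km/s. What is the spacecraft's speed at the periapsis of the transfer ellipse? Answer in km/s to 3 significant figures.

From the circular-orbit relation v² = μ/r at r = 7440 km: μ = v²r = (2.24)² × 7440 = 37330.9 km³/s².
The Hohmann ellipse has a_t = (r₁ + r₂)/2 = 12220 km.
At periapsis, r = 7440 km.
From the vis-viva equation, v = √[μ(2/r − 1/a_t)] = 2.642 km/s.

v = 2.64 km/s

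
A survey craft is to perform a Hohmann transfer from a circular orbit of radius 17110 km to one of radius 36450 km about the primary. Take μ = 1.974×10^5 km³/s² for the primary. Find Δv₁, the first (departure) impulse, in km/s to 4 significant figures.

Δv₁ = 0.5661 km/s

The Hohmann ellipse has a_t = (r₁ + r₂)/2 = 26780 km.
Circular speed at r = 17110 km: v_c = √(μ/r) = 3.3966 km/s.
Transfer-orbit speed at the same r (vis-viva, a = a_t): v_t = √[μ(2/r − 1/a_t)] = 3.9627 km/s.
Δv₁ = |v_t − v_c| = |3.9627 − 3.3966| = 0.5661 km/s.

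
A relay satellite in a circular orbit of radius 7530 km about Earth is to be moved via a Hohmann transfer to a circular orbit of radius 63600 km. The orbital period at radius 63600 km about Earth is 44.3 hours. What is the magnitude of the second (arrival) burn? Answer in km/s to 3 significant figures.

Δv₂ = 1.35 km/s

From Kepler's third law T² = 4π²r³/μ at r = 63600 km, T = 44.3 hours = 44.3 × 3600 s = 1.5948×10^5 s: μ = 4π²r³/T² = 3.99318×10^5 km³/s².
The Hohmann ellipse has a_t = (r₁ + r₂)/2 = 35565 km.
Circular speed at r = 63600 km: v_c = √(μ/r) = 2.506 km/s.
Vis-viva on the transfer ellipse at r = 63600 km gives v_t = √[μ(2/r − 1/a_t)] = 1.153 km/s.
Δv₂ = |v_t − v_c| = |1.153 − 2.506| = 1.353 km/s.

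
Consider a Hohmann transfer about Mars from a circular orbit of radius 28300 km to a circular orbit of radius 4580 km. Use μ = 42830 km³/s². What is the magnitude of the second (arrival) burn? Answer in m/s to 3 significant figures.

Δv₂ = 954 m/s

The Hohmann ellipse has a_t = (r₁ + r₂)/2 = 16440 km.
Circular speed at r = 4580 km: v_c = √(μ/r) = 3.0580 km/s.
Transfer-orbit speed at the same r (vis-viva, a = a_t): v_t = √[μ(2/r − 1/a_t)] = 4.0122 km/s.
Δv₂ = |v_t − v_c| = |4.0122 − 3.0580| = 0.9542 km/s.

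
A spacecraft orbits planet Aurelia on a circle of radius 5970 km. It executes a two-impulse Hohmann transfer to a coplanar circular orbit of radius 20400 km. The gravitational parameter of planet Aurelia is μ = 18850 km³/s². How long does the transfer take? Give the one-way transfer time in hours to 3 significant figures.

Transfer-ellipse semi-major axis a_t = (r₁ + r₂)/2 = (5970 + 20400)/2 = 13185 km.
By Kepler's third law the transfer-orbit period is T = 2π√(a_t³/μ), so t = T/2 = 34640 s.
Converting: 34640 s ÷ 3600 s/hour = 9.62 hours.

t = 9.62 hours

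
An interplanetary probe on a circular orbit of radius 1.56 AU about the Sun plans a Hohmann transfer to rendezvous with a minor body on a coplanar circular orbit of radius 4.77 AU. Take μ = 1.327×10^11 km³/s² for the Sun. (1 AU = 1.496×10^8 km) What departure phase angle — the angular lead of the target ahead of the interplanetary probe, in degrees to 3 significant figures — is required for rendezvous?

In km: r₁ = 1.56 × 1.496×10^8 = 2.33376×10^8 km; r₂ = 4.77 × 1.496×10^8 = 7.13592×10^8 km.
The Hohmann ellipse has a_t = (r₁ + r₂)/2 = 4.73484×10^8 km.
Transfer time t = π√(a_t³/μ) = 8.885×10^7 s.
The target's mean motion on its circular orbit is ω₂ = √(μ/r₂³) = 1.911×10^-8 rad/s.
Angle swept by the target during transfer: ω₂·t = 1.698 rad = 97.29°.
The interplanetary probe traverses 180° on the transfer ellipse, so the target must lead by 180° − 97.29° = 82.7°.

φ = 82.7°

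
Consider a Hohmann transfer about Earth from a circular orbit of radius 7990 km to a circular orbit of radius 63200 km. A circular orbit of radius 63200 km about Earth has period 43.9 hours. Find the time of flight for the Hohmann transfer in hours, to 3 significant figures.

From Kepler's third law T² = 4π²r³/μ at r = 63200 km, T = 43.9 hours = 43.9 × 3600 s = 1.5804×10^5 s: μ = 4π²r³/T² = 3.99004×10^5 km³/s².
Semi-major axis of the transfer orbit: a_t = (7990 + 63200)/2 = 35595 km.
By Kepler's third law the transfer-orbit period is T = 2π√(a_t³/μ), so t = T/2 = 33400 s.
Converting: 33400 s ÷ 3600 s/hour = 9.28 hours.

t = 9.28 hours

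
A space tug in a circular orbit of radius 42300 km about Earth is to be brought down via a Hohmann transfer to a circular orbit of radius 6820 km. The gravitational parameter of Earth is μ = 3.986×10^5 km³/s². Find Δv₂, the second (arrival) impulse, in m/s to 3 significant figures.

Semi-major axis of the transfer orbit: a_t = (42300 + 6820)/2 = 24560 km.
On the circular orbit at r = 6820 km, v_c = √(μ/r) = 7.6450 km/s.
Vis-viva on the transfer ellipse at r = 6820 km gives v_t = √[μ(2/r − 1/a_t)] = 10.033 km/s.
Δv₂ = |v_t − v_c| = |10.033 − 7.6450| = 2.388 km/s.

Δv₂ = 2390 m/s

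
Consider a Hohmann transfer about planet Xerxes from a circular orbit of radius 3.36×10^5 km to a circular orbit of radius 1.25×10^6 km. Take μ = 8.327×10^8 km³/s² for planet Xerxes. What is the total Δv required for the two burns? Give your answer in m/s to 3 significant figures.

Transfer-ellipse semi-major axis a_t = (r₁ + r₂)/2 = (3.360×10^5 + 1.250×10^6)/2 = 7.930×10^5 km.
At r₁ the circular-orbit speed is v₁ = √(μ/r₁) = 49.78 km/s.
On the transfer ellipse at r₁, v² = μ(2/r − 1/a) gives v_p = √[μ(2/r₁ − 1/a_t)] = 62.50 km/s.
First burn Δv₁ = |v_p − v₁| = 12.72 km/s.
Circular speed at r₂: v₂ = √(μ/r₂) = 25.81 km/s.
Transfer-orbit speed at r₂: v_a = √[μ(2/r₂ − 1/a_t)] = 16.80 km/s.
Second burn Δv₂ = |v₂ − v_a| = 9.010 km/s.
Δv = Δv₁ + Δv₂ = 12.72 + 9.010 = 21.73 km/s.

Δv = 21700 m/s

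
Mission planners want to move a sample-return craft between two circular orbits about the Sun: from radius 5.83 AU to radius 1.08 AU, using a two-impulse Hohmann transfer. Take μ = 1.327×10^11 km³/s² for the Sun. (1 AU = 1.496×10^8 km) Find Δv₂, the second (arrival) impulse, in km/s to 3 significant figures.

In km: r₁ = 5.83 × 1.496×10^8 = 8.72168×10^8 km; r₂ = 1.08 × 1.496×10^8 = 1.61568×10^8 km.
Transfer-ellipse semi-major axis a_t = (r₁ + r₂)/2 = (8.72168×10^8 + 1.61568×10^8)/2 = 5.16868×10^8 km.
On the circular orbit at r = 1.61568×10^8 km, v_c = √(μ/r) = 28.659 km/s.
Transfer-orbit speed at the same r (vis-viva, a = a_t): v_t = √[μ(2/r − 1/a_t)] = 37.228 km/s.
Δv₂ = |v_t − v_c| = |37.228 − 28.659| = 8.569 km/s.

Δv₂ = 8.57 km/s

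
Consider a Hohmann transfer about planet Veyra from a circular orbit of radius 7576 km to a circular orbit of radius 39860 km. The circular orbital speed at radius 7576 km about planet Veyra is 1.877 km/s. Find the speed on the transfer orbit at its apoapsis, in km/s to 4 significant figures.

v = 0.4625 km/s

From the circular-orbit relation v² = μ/r at r = 7576 km: μ = v²r = (1.877)² × 7576 = 26691.2 km³/s².
The Hohmann ellipse has a_t = (r₁ + r₂)/2 = 23718 km.
The apoapsis of the transfer ellipse is at r = 39860 km.
Applying v² = μ(2/r − 1/a_t): v = 0.4625 km/s.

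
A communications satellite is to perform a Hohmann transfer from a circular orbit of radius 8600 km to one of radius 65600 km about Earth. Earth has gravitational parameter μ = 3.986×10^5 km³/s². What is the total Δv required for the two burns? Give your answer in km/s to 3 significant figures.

Δv = 3.52 km/s

Semi-major axis of the transfer orbit: a_t = (8600 + 65600)/2 = 37100 km.
At r₁ the circular-orbit speed is v₁ = √(μ/r₁) = 6.808 km/s.
Transfer-orbit speed at r₁ (vis-viva): v_p = √[μ(2/r₁ − 1/a_t)] = 9.053 km/s.
First burn Δv₁ = |v_p − v₁| = 2.245 km/s.
Circular speed at r₂: v₂ = √(μ/r₂) = 2.465 km/s.
Transfer-orbit speed at r₂: v_a = √[μ(2/r₂ − 1/a_t)] = 1.187 km/s.
Second burn Δv₂ = |v₂ − v_a| = 1.278 km/s.
Total Δv = Δv₁ + Δv₂ = 3.523 km/s.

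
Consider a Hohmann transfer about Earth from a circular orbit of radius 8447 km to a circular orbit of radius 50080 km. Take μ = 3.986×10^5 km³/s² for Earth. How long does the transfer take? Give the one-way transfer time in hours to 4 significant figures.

t = 6.919 hours

Semi-major axis of the transfer orbit: a_t = (8447 + 50080)/2 = 29263.5 km.
By Kepler's third law the transfer-orbit period is T = 2π√(a_t³/μ), so t = T/2 = 24910 s.
Converting: 24910 s ÷ 3600 s/hour = 6.919 hours.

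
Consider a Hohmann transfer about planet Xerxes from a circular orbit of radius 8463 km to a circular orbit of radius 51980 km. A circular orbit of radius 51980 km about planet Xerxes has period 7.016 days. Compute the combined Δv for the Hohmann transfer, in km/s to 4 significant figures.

Δv = 0.6696 km/s

From Kepler's third law T² = 4π²r³/μ at r = 51980 km, T = 7.016 days = 7.016 × 86400 s = 6.061824×10^5 s: μ = 4π²r³/T² = 15089.1 km³/s².
Semi-major axis of the transfer orbit: a_t = (8463 + 51980)/2 = 30221.5 km.
At r₁ the circular-orbit speed is v₁ = √(μ/r₁) = 1.3353 km/s.
Transfer-orbit speed at r₁ (vis-viva): v_p = √[μ(2/r₁ − 1/a_t)] = 1.7512 km/s.
First burn Δv₁ = |v_p − v₁| = 0.4159 km/s.
Circular speed at r₂: v₂ = √(μ/r₂) = 0.5388 km/s.
Transfer-orbit speed at r₂: v_a = √[μ(2/r₂ − 1/a_t)] = 0.2851 km/s.
Second burn Δv₂ = |v₂ − v_a| = 0.2537 km/s.
Total Δv = Δv₁ + Δv₂ = 0.6696 km/s.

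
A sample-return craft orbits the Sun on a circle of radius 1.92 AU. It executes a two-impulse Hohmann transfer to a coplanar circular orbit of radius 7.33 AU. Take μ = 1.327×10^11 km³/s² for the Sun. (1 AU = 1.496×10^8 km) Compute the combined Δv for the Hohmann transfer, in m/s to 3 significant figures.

Δv = 9480 m/s

In km: r₁ = 1.92 × 1.496×10^8 = 2.87232×10^8 km; r₂ = 7.33 × 1.496×10^8 = 1.096568×10^9 km.
The Hohmann ellipse has a_t = (r₁ + r₂)/2 = 6.919×10^8 km.
At r₁ the circular-orbit speed is v₁ = √(μ/r₁) = 21.494 km/s.
Transfer-orbit speed at r₁ (vis-viva equation): v_p = √[μ(2/r₁ − 1/a_t)] = 27.059 km/s.
First burn Δv₁ = |v_p − v₁| = 5.565 km/s.
At r₂, v₂ = √(μ/r₂) = 11.001 km/s.
Transfer-orbit speed at r₂: v_a = √[μ(2/r₂ − 1/a_t)] = 7.0878 km/s.
Second burn Δv₂ = |v₂ − v_a| = 3.913 km/s.
Δv = Δv₁ + Δv₂ = 5.565 + 3.913 = 9.478 km/s.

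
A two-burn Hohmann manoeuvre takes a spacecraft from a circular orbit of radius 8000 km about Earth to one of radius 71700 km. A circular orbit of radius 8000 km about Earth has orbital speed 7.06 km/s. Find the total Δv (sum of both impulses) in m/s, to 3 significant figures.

Δv = 3710 m/s

From the circular-orbit relation v² = μ/r at r = 8000 km: μ = v²r = (7.06)² × 8000 = 3.98749×10^5 km³/s².
The Hohmann ellipse has a_t = (r₁ + r₂)/2 = 39850 km.
At r₁ the circular-orbit speed is v₁ = √(μ/r₁) = 7.060 km/s.
On the transfer ellipse at r₁, vis-viva gives v_p = √[μ(2/r₁ − 1/a_t)] = 9.470 km/s.
First burn Δv₁ = |v_p − v₁| = 2.410 km/s.
At r₂, v₂ = √(μ/r₂) = 2.3583 km/s.
Transfer-orbit speed at r₂: v_a = √[μ(2/r₂ − 1/a_t)] = 1.0566 km/s.
Second burn Δv₂ = |v₂ − v_a| = 1.302 km/s.
Total Δv = Δv₁ + Δv₂ = 3.712 km/s.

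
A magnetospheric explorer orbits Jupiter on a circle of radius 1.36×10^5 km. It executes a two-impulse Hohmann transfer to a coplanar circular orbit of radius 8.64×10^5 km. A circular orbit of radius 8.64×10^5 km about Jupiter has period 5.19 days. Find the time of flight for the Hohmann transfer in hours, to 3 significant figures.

From Kepler's third law T² = 4π²r³/μ at r = 8.64×10^5 km, T = 5.19 days = 5.19 × 86400 s = 4.48416×10^5 s: μ = 4π²r³/T² = 1.26631×10^8 km³/s².
Transfer-ellipse semi-major axis a_t = (r₁ + r₂)/2 = (1.360×10^5 + 8.640×10^5)/2 = 5.000×10^5 km.
By Kepler's third law the transfer-orbit period is T = 2π√(a_t³/μ), so t = T/2 = 98700 s.
Converting: 98700 s ÷ 3600 s/hour = 27.4 hours.

t = 27.4 hours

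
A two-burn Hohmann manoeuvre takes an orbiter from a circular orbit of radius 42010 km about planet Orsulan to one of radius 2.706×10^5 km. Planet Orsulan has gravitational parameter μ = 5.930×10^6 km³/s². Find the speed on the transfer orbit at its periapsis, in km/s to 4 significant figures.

v = 15.63 km/s

Semi-major axis of the transfer orbit: a_t = (42010 + 2.706×10^5)/2 = 1.56305×10^5 km.
The periapsis of the transfer ellipse is at r = 42010 km.
Applying v² = μ(2/r − 1/a_t): v = 15.63 km/s.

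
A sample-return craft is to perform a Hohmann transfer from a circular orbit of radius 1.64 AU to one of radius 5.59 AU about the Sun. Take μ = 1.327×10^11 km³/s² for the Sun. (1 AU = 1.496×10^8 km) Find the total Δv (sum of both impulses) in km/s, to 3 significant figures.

In km: r₁ = 1.64 × 1.496×10^8 = 2.45344×10^8 km; r₂ = 5.59 × 1.496×10^8 = 8.36264×10^8 km.
Semi-major axis of the transfer orbit: a_t = (2.45344×10^8 + 8.36264×10^8)/2 = 5.40804×10^8 km.
At r₁ the circular-orbit speed is v₁ = √(μ/r₁) = 23.2567 km/s.
On the transfer ellipse at r₁, vis-viva equation gives v_p = √[μ(2/r₁ − 1/a_t)] = 28.9201 km/s.
First burn Δv₁ = |v_p − v₁| = 5.6634 km/s.
At r₂, v₂ = √(μ/r₂) = 12.5969 km/s.
Transfer-orbit speed at r₂: v_a = √[μ(2/r₂ − 1/a_t)] = 8.48460 km/s.
Second burn Δv₂ = |v₂ − v_a| = 4.1123 km/s.
Total Δv = Δv₁ + Δv₂ = 9.776 km/s.

Δv = 9.78 km/s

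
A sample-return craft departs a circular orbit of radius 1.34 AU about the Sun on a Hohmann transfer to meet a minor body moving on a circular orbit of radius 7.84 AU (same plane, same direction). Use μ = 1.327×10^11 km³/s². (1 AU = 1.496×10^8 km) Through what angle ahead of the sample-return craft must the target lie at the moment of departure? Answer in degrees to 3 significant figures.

φ = 99.4°

In km: r₁ = 1.34 × 1.496×10^8 = 2.00464×10^8 km; r₂ = 7.84 × 1.496×10^8 = 1.172864×10^9 km.
Semi-major axis of the transfer orbit: a_t = (2.00464×10^8 + 1.172864×10^9)/2 = 6.86664×10^8 km.
Transfer time t = π√(a_t³/μ) = 1.5518×10^8 s.
Target angular speed ω₂ = √(μ/r₂³) = 9.0691×10^-9 rad/s.
Angle swept by the target during transfer: ω₂·t = 1.4073 rad = 80.63°.
The sample-return craft traverses 180° on the transfer ellipse, so the target must lead by 180° − 80.63° = 99.4°.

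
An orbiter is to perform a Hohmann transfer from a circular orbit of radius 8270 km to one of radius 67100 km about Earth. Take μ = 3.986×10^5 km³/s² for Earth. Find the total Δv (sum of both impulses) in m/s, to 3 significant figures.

Δv = 3620 m/s

Semi-major axis of the transfer orbit: a_t = (8270 + 67100)/2 = 37685 km.
At r₁ the circular-orbit speed is v₁ = √(μ/r₁) = 6.943 km/s.
Transfer-orbit speed at r₁ (vis-viva): v_p = √[μ(2/r₁ − 1/a_t)] = 9.264 km/s.
First burn Δv₁ = |v_p − v₁| = 2.321 km/s.
At r₂, v₂ = √(μ/r₂) = 2.43729 km/s.
Transfer-orbit speed at r₂: v_a = √[μ(2/r₂ − 1/a_t)] = 1.14176 km/s.
Second burn Δv₂ = |v₂ − v_a| = 1.296 km/s.
Δv = Δv₁ + Δv₂ = 2.321 + 1.296 = 3.617 km/s.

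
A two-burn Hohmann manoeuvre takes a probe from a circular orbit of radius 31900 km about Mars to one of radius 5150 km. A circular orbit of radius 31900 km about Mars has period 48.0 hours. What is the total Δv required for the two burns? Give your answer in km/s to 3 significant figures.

Δv = 1.45 km/s

From Kepler's third law T² = 4π²r³/μ at r = 31900 km, T = 48.0 hours = 48.0 × 3600 s = 1.728×10^5 s: μ = 4π²r³/T² = 42918.5 km³/s².
Semi-major axis of the transfer orbit: a_t = (31900 + 5150)/2 = 18525 km.
At r₁ the circular-orbit speed is v₁ = √(μ/r₁) = 1.1599 km/s.
On the transfer ellipse at r₁, vis-viva equation gives v_a = √[μ(2/r₁ − 1/a_t)] = 0.61158 km/s.
First burn Δv₁ = |v_a − v₁| = 0.5483 km/s.
Circular speed at r₂: v₂ = √(μ/r₂) = 2.8868 km/s.
Transfer-orbit speed at r₂: v_p = √[μ(2/r₂ − 1/a_t)] = 3.7882 km/s.
Second burn Δv₂ = |v₂ − v_p| = 0.9014 km/s.
Δv = Δv₁ + Δv₂ = 0.5483 + 0.9014 = 1.450 km/s.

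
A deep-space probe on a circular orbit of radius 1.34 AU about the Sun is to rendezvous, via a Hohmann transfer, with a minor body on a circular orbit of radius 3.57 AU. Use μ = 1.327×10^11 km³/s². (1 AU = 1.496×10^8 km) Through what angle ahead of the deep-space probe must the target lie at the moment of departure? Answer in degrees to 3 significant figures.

In km: r₁ = 1.34 × 1.496×10^8 = 2.00464×10^8 km; r₂ = 3.57 × 1.496×10^8 = 5.34072×10^8 km.
Transfer-ellipse semi-major axis a_t = (r₁ + r₂)/2 = (2.00464×10^8 + 5.34072×10^8)/2 = 3.67268×10^8 km.
Transfer time t = π√(a_t³/μ) = 6.07000×10^7 s.
Target angular speed ω₂ = √(μ/r₂³) = 2.95145×10^-8 rad/s.
Angle swept by the target during transfer: ω₂·t = 1.7915 rad = 102.6°.
Arrival is 180° from departure on the ellipse, so φ = 180° − 102.6° = 77.4°.

φ = 77.4°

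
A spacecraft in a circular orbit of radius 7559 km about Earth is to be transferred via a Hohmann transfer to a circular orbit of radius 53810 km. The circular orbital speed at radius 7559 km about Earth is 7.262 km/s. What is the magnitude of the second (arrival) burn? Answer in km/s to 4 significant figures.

From the circular-orbit relation v² = μ/r at r = 7559 km: μ = v²r = (7.262)² × 7559 = 3.98636×10^5 km³/s².
The Hohmann ellipse has a_t = (r₁ + r₂)/2 = 30684.5 km.
On the circular orbit at r = 53810 km, v_c = √(μ/r) = 2.722 km/s.
Transfer-orbit speed at the same r (vis-viva, a = a_t): v_t = √[μ(2/r − 1/a_t)] = 1.351 km/s.
Δv₂ = |v_t − v_c| = |1.351 − 2.722| = 1.371 km/s.

Δv₂ = 1.371 km/s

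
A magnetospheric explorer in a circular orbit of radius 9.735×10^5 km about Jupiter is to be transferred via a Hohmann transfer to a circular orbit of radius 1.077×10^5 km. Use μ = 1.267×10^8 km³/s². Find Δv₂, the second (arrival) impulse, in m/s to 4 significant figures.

Δv₂ = 11730 m/s

The Hohmann ellipse has a_t = (r₁ + r₂)/2 = 5.406×10^5 km.
On the circular orbit at r = 1.077×10^5 km, v_c = √(μ/r) = 34.30 km/s.
Vis-viva on the transfer ellipse at r = 1.077×10^5 km gives v_t = √[μ(2/r − 1/a_t)] = 46.03 km/s.
Δv₂ = |v_t − v_c| = |46.03 − 34.30| = 11.73 km/s.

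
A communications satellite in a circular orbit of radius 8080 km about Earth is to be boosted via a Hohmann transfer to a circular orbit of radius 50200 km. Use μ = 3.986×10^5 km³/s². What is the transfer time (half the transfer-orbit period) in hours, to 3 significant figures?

t = 6.88 hours

The Hohmann ellipse has a_t = (r₁ + r₂)/2 = 29140 km.
Transfer time t = π√(a_t³/μ) = π√((29140)³ / 3.986×10^5) = 24752 s.
Converting: 24752 s ÷ 3600 s/hour = 6.88 hours.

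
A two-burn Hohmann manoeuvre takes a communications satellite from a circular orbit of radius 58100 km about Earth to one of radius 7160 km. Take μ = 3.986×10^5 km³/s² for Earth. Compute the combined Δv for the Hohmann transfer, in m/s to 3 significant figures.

Δv = 3890 m/s

The Hohmann ellipse has a_t = (r₁ + r₂)/2 = 32630 km.
At r₁ the circular-orbit speed is v₁ = √(μ/r₁) = 2.619 km/s.
On the transfer ellipse at r₁, vis-viva equation gives v_a = √[μ(2/r₁ − 1/a_t)] = 1.227 km/s.
First burn Δv₁ = |v_a − v₁| = 1.392 km/s.
At r₂, v₂ = √(μ/r₂) = 7.461 km/s.
Transfer-orbit speed at r₂: v_p = √[μ(2/r₂ − 1/a_t)] = 9.956 km/s.
Second burn Δv₂ = |v₂ − v_p| = 2.495 km/s.
Total Δv = Δv₁ + Δv₂ = 3.887 km/s.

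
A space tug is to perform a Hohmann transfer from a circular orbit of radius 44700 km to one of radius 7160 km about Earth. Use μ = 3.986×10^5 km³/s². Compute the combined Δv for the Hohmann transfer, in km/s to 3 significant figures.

Semi-major axis of the transfer orbit: a_t = (44700 + 7160)/2 = 25930 km.
At r₁ the circular-orbit speed is v₁ = √(μ/r₁) = 2.986 km/s.
Transfer-orbit speed at r₁ (vis-viva equation): v_a = √[μ(2/r₁ − 1/a_t)] = 1.569 km/s.
First burn Δv₁ = |v_a − v₁| = 1.417 km/s.
At r₂, v₂ = √(μ/r₂) = 7.461 km/s.
Transfer-orbit speed at r₂: v_p = √[μ(2/r₂ − 1/a_t)] = 9.796 km/s.
Second burn Δv₂ = |v₂ − v_p| = 2.335 km/s.
Δv = Δv₁ + Δv₂ = 1.417 + 2.335 = 3.752 km/s.

Δv = 3.75 km/s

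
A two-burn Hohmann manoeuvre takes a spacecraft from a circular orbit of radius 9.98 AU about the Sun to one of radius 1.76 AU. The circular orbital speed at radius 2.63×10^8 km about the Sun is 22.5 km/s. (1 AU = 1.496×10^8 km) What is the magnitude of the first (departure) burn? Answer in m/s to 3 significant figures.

Δv₁ = 4270 m/s

From the circular-orbit relation v² = μ/r at r = 2.63×10^8 km: μ = v²r = (22.5)² × 2.63×10^8 = 1.33144×10^11 km³/s².
In km: r₁ = 9.98 × 1.496×10^8 = 1.493008×10^9 km; r₂ = 1.76 × 1.496×10^8 = 2.63296×10^8 km.
Semi-major axis of the transfer orbit: a_t = (1.493008×10^9 + 2.63296×10^8)/2 = 8.78152×10^8 km.
Circular speed at r = 1.493008×10^9 km: v_c = √(μ/r) = 9.44342 km/s.
Vis-viva on the transfer ellipse at r = 1.493008×10^9 km gives v_t = √[μ(2/r − 1/a_t)] = 5.17091 km/s.
Δv₁ = |v_t − v_c| = |5.17091 − 9.44342| = 4.273 km/s.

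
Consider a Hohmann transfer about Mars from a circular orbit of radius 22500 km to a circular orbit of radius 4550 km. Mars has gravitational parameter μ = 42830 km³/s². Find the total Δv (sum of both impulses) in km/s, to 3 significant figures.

Semi-major axis of the transfer orbit: a_t = (22500 + 4550)/2 = 13525 km.
At r₁ the circular-orbit speed is v₁ = √(μ/r₁) = 1.3797 km/s.
Transfer-orbit speed at r₁ (v² = μ(2/r − 1/a)): v_a = √[μ(2/r₁ − 1/a_t)] = 0.80024 km/s.
First burn Δv₁ = |v_a − v₁| = 0.5795 km/s.
Circular speed at r₂: v₂ = √(μ/r₂) = 3.0681 km/s.
Transfer-orbit speed at r₂: v_p = √[μ(2/r₂ − 1/a_t)] = 3.9572 km/s.
Second burn Δv₂ = |v₂ − v_p| = 0.8891 km/s.
Δv = Δv₁ + Δv₂ = 0.5795 + 0.8891 = 1.469 km/s.

Δv = 1.47 km/s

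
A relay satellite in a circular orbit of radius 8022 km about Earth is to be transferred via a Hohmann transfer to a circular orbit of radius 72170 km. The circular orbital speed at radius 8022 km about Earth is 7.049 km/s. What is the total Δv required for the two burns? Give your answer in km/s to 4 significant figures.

Δv = 3.707 km/s

From the circular-orbit relation v² = μ/r at r = 8022 km: μ = v²r = (7.049)² × 8022 = 3.98600×10^5 km³/s².
The Hohmann ellipse has a_t = (r₁ + r₂)/2 = 40096 km.
At r₁ the circular-orbit speed is v₁ = √(μ/r₁) = 7.049 km/s.
Transfer-orbit speed at r₁ (vis-viva equation): v_p = √[μ(2/r₁ − 1/a_t)] = 9.457 km/s.
First burn Δv₁ = |v_p − v₁| = 2.408 km/s.
Circular speed at r₂: v₂ = √(μ/r₂) = 2.350 km/s.
Transfer-orbit speed at r₂: v_a = √[μ(2/r₂ − 1/a_t)] = 1.051 km/s.
Second burn Δv₂ = |v₂ − v_a| = 1.299 km/s.
Δv = Δv₁ + Δv₂ = 2.408 + 1.299 = 3.707 km/s.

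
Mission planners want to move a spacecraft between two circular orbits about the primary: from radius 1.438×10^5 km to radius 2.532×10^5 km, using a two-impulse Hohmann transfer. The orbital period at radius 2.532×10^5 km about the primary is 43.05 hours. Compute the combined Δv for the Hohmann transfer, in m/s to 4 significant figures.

Δv = 3291 m/s

From Kepler's third law T² = 4π²r³/μ at r = 2.532×10^5 km, T = 43.05 hours = 43.05 × 3600 s = 1.5498×10^5 s: μ = 4π²r³/T² = 2.66808×10^7 km³/s².
Transfer-ellipse semi-major axis a_t = (r₁ + r₂)/2 = (1.438×10^5 + 2.532×10^5)/2 = 1.985×10^5 km.
Circular speed at r₁: v₁ = √(μ/r₁) = √(2.66808×10^7/1.438×10^5) = 13.621 km/s.
On the transfer ellipse at r₁, vis-viva equation gives v_p = √[μ(2/r₁ − 1/a_t)] = 15.384 km/s.
First burn Δv₁ = |v_p − v₁| = 1.763 km/s.
Circular speed at r₂: v₂ = √(μ/r₂) = 10.265 km/s.
Transfer-orbit speed at r₂: v_a = √[μ(2/r₂ − 1/a_t)] = 8.7371 km/s.
Second burn Δv₂ = |v₂ − v_a| = 1.528 km/s.
Δv = Δv₁ + Δv₂ = 1.763 + 1.528 = 3.291 km/s.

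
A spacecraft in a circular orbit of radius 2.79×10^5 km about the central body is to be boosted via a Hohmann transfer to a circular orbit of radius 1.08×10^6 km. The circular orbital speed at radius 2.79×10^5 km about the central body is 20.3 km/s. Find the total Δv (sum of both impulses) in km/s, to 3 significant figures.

Δv = 9.00 km/s

From the circular-orbit relation v² = μ/r at r = 2.79×10^5 km: μ = v²r = (20.3)² × 2.79×10^5 = 1.14973×10^8 km³/s².
Transfer-ellipse semi-major axis a_t = (r₁ + r₂)/2 = (2.790×10^5 + 1.080×10^6)/2 = 6.795×10^5 km.
At r₁ the circular-orbit speed is v₁ = √(μ/r₁) = 20.300 km/s.
On the transfer ellipse at r₁, v² = μ(2/r − 1/a) gives v_p = √[μ(2/r₁ − 1/a_t)] = 25.593 km/s.
First burn Δv₁ = |v_p − v₁| = 5.293 km/s.
Circular speed at r₂: v₂ = √(μ/r₂) = 10.3178 km/s.
Transfer-orbit speed at r₂: v_a = √[μ(2/r₂ − 1/a_t)] = 6.61140 km/s.
Second burn Δv₂ = |v₂ − v_a| = 3.706 km/s.
Δv = Δv₁ + Δv₂ = 5.293 + 3.706 = 8.999 km/s.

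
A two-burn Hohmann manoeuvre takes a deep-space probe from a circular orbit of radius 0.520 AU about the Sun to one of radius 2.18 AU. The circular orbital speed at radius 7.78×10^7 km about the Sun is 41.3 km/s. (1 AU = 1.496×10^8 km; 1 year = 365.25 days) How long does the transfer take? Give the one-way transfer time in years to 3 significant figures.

From the circular-orbit relation v² = μ/r at r = 7.78×10^7 km: μ = v²r = (41.3)² × 7.78×10^7 = 1.32703×10^11 km³/s².
In km: r₁ = 0.520 × 1.496×10^8 = 7.7792×10^7 km; r₂ = 2.18 × 1.496×10^8 = 3.26128×10^8 km.
Transfer-ellipse semi-major axis a_t = (r₁ + r₂)/2 = (7.7792×10^7 + 3.26128×10^8)/2 = 2.0196×10^8 km.
By Kepler's third law the transfer-orbit period is T = 2π√(a_t³/μ), so t = T/2 = 2.475×10^7 s.
Converting: 2.475×10^7 s ÷ 3.15576×10^7 s/year (365.25 × 86400) = 0.784 years.

t = 0.784 years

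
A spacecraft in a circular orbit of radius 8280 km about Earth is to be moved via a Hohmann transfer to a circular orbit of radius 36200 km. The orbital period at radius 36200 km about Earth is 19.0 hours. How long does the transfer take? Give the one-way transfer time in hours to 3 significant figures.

From Kepler's third law T² = 4π²r³/μ at r = 36200 km, T = 19.0 hours = 19.0 × 3600 s = 68400 s: μ = 4π²r³/T² = 4.00289×10^5 km³/s².
Semi-major axis of the transfer orbit: a_t = (8280 + 36200)/2 = 22240 km.
Half the transfer-orbit period gives t = π√(a_t³/μ) = 16469 s.
Converting: 16469 s ÷ 3600 s/hour = 4.57 hours.

t = 4.57 hours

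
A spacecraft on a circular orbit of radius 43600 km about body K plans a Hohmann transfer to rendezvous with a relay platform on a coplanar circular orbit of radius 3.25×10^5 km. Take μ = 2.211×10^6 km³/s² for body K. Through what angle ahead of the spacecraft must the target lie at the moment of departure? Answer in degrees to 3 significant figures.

φ = 103°

Transfer-ellipse semi-major axis a_t = (r₁ + r₂)/2 = (43600 + 3.250×10^5)/2 = 1.843×10^5 km.
Transfer time t = π√(a_t³/μ) = 1.67164×10^5 s.
Target angular speed ω₂ = √(μ/r₂³) = 8.02545×10^-6 rad/s.
Angle swept by the target during transfer: ω₂·t = 1.3416 rad = 76.87°.
The spacecraft traverses 180° on the transfer ellipse, so the target must lead by 180° − 76.87° = 103°.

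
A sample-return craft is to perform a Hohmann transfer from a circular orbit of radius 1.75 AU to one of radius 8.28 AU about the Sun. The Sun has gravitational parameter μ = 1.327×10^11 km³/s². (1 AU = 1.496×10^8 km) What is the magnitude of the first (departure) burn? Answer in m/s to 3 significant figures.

Δv₁ = 6410 m/s

In km: r₁ = 1.75 × 1.496×10^8 = 2.618×10^8 km; r₂ = 8.28 × 1.496×10^8 = 1.238688×10^9 km.
The Hohmann ellipse has a_t = (r₁ + r₂)/2 = 7.50244×10^8 km.
Circular speed at r = 2.618×10^8 km: v_c = √(μ/r) = 22.514 km/s.
Vis-viva on the transfer ellipse at r = 2.618×10^8 km gives v_t = √[μ(2/r − 1/a_t)] = 28.929 km/s.
Δv₁ = |v_t − v_c| = |28.929 − 22.514| = 6.415 km/s.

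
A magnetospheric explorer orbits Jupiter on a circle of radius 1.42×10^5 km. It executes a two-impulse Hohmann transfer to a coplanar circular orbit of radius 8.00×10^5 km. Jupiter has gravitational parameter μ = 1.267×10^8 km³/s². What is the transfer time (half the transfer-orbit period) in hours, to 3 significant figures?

t = 25.1 hours

The Hohmann ellipse has a_t = (r₁ + r₂)/2 = 4.710×10^5 km.
By Kepler's third law the transfer-orbit period is T = 2π√(a_t³/μ), so t = T/2 = 90220 s.
Converting: 90220 s ÷ 3600 s/hour = 25.1 hours.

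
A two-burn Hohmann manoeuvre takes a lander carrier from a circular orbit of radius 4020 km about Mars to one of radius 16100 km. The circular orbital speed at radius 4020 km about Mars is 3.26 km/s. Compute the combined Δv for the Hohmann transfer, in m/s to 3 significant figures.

Δv = 1460 m/s

From the circular-orbit relation v² = μ/r at r = 4020 km: μ = v²r = (3.26)² × 4020 = 42723.0 km³/s².
Transfer-ellipse semi-major axis a_t = (r₁ + r₂)/2 = (4020 + 16100)/2 = 10060 km.
At r₁ the circular-orbit speed is v₁ = √(μ/r₁) = 3.2600 km/s.
Transfer-orbit speed at r₁ (vis-viva equation): v_p = √[μ(2/r₁ − 1/a_t)] = 4.1241 km/s.
First burn Δv₁ = |v_p − v₁| = 0.8641 km/s.
Circular speed at r₂: v₂ = √(μ/r₂) = 1.62899 km/s.
Transfer-orbit speed at r₂: v_a = √[μ(2/r₂ − 1/a_t)] = 1.02975 km/s.
Second burn Δv₂ = |v₂ − v_a| = 0.5992 km/s.
Total Δv = Δv₁ + Δv₂ = 1.463 km/s.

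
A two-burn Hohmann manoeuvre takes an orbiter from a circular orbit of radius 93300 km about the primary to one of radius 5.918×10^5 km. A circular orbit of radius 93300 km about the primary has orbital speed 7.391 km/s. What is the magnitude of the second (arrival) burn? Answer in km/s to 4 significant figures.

From the circular-orbit relation v² = μ/r at r = 93300 km: μ = v²r = (7.391)² × 93300 = 5.09669×10^6 km³/s².
Transfer-ellipse semi-major axis a_t = (r₁ + r₂)/2 = (93300 + 5.918×10^5)/2 = 3.4255×10^5 km.
On the circular orbit at r = 5.918×10^5 km, v_c = √(μ/r) = 2.935 km/s.
Vis-viva on the transfer ellipse at r = 5.918×10^5 km gives v_t = √[μ(2/r − 1/a_t)] = 1.532 km/s.
Δv₂ = |v_t − v_c| = |1.532 − 2.935| = 1.403 km/s.

Δv₂ = 1.403 km/s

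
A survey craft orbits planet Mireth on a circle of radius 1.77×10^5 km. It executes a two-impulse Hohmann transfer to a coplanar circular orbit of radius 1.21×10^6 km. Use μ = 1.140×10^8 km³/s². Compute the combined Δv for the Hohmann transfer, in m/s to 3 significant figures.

The Hohmann ellipse has a_t = (r₁ + r₂)/2 = 6.935×10^5 km.
Circular speed at r₁: v₁ = √(μ/r₁) = √(1.140×10^8/1.770×10^5) = 25.378 km/s.
On the transfer ellipse at r₁, vis-viva equation gives v_p = √[μ(2/r₁ − 1/a_t)] = 33.522 km/s.
First burn Δv₁ = |v_p − v₁| = 8.144 km/s.
Circular speed at r₂: v₂ = √(μ/r₂) = 9.7064 km/s.
Transfer-orbit speed at r₂: v_a = √[μ(2/r₂ − 1/a_t)] = 4.9037 km/s.
Second burn Δv₂ = |v₂ − v_a| = 4.803 km/s.
Δv = Δv₁ + Δv₂ = 8.144 + 4.803 = 12.95 km/s.

Δv = 12900 m/s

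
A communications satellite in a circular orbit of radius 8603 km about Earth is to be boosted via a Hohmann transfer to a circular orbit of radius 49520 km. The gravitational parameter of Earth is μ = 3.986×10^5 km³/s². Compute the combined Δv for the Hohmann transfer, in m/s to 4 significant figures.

Semi-major axis of the transfer orbit: a_t = (8603 + 49520)/2 = 29061.5 km.
Circular speed at r₁: v₁ = √(μ/r₁) = √(3.986×10^5/8603) = 6.8068 km/s.
On the transfer ellipse at r₁, vis-viva gives v_p = √[μ(2/r₁ − 1/a_t)] = 8.8854 km/s.
First burn Δv₁ = |v_p − v₁| = 2.079 km/s.
Circular speed at r₂: v₂ = √(μ/r₂) = 2.837 km/s.
Transfer-orbit speed at r₂: v_a = √[μ(2/r₂ − 1/a_t)] = 1.544 km/s.
Second burn Δv₂ = |v₂ − v_a| = 1.293 km/s.
Δv = Δv₁ + Δv₂ = 2.079 + 1.293 = 3.372 km/s.

Δv = 3372 m/s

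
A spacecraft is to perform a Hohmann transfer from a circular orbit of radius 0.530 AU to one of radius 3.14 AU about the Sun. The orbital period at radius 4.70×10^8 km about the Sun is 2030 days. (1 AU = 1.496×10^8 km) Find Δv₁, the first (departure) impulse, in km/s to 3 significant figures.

From Kepler's third law T² = 4π²r³/μ at r = 4.70×10^8 km, T = 2030 days = 2030 × 86400 s = 1.75392×10^8 s: μ = 4π²r³/T² = 1.33240×10^11 km³/s².
In km: r₁ = 0.530 × 1.496×10^8 = 7.9288×10^7 km; r₂ = 3.14 × 1.496×10^8 = 4.69744×10^8 km.
Transfer-ellipse semi-major axis a_t = (r₁ + r₂)/2 = (7.9288×10^7 + 4.69744×10^8)/2 = 2.74516×10^8 km.
Circular speed at r = 7.9288×10^7 km: v_c = √(μ/r) = 40.99 km/s.
Transfer-orbit speed at the same r (vis-viva, a = a_t): v_t = √[μ(2/r − 1/a_t)] = 53.62 km/s.
Δv₁ = |v_t − v_c| = |53.62 − 40.99| = 12.63 km/s.

Δv₁ = 12.6 km/s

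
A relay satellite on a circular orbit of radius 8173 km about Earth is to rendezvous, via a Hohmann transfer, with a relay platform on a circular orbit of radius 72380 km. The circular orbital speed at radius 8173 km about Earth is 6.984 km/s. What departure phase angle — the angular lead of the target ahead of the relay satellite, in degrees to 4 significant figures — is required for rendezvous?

φ = 105.3°

From the circular-orbit relation v² = μ/r at r = 8173 km: μ = v²r = (6.984)² × 8173 = 3.98648×10^5 km³/s².
Transfer-ellipse semi-major axis a_t = (r₁ + r₂)/2 = (8173 + 72380)/2 = 40276.5 km.
Transfer time t = π√(a_t³/μ) = 40219 s.
Target angular speed ω₂ = √(μ/r₂³) = 3.2424×10^-5 rad/s.
Angle swept by the target during transfer: ω₂·t = 1.3041 rad = 74.72°.
The relay satellite traverses 180° on the transfer ellipse, so the target must lead by 180° − 74.72° = 105.3°.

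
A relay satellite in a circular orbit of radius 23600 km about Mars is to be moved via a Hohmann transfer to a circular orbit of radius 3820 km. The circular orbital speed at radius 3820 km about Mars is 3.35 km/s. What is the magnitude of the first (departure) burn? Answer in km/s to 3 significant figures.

Δv₁ = 0.636 km/s

From the circular-orbit relation v² = μ/r at r = 3820 km: μ = v²r = (3.35)² × 3820 = 42869.9 km³/s².
Semi-major axis of the transfer orbit: a_t = (23600 + 3820)/2 = 13710 km.
On the circular orbit at r = 23600 km, v_c = √(μ/r) = 1.3478 km/s.
Vis-viva on the transfer ellipse at r = 23600 km gives v_t = √[μ(2/r − 1/a_t)] = 0.71143 km/s.
Δv₁ = |v_t − v_c| = |0.71143 − 1.3478| = 0.6364 km/s.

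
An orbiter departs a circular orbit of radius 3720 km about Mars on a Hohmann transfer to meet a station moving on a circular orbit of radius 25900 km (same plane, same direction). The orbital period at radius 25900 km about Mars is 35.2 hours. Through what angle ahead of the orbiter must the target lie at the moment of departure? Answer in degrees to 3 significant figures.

From Kepler's third law T² = 4π²r³/μ at r = 25900 km, T = 35.2 hours = 35.2 × 3600 s = 1.2672×10^5 s: μ = 4π²r³/T² = 42713.8 km³/s².
Semi-major axis of the transfer orbit: a_t = (3720 + 25900)/2 = 14810 km.
Transfer time t = π√(a_t³/μ) = 27397 s.
The target's mean motion on its circular orbit is ω₂ = √(μ/r₂³) = 4.9583×10^-5 rad/s.
Angle swept by the target during transfer: ω₂·t = 1.3584 rad = 77.83°.
The orbiter traverses 180° on the transfer ellipse, so the target must lead by 180° − 77.83° = 102°.

φ = 102°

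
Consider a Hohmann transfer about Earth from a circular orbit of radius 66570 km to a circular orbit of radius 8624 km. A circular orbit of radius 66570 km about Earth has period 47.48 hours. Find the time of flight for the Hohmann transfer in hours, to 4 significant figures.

From Kepler's third law T² = 4π²r³/μ at r = 66570 km, T = 47.48 hours = 47.48 × 3600 s = 1.70928×10^5 s: μ = 4π²r³/T² = 3.98629×10^5 km³/s².
The Hohmann ellipse has a_t = (r₁ + r₂)/2 = 37597 km.
By Kepler's third law the transfer-orbit period is T = 2π√(a_t³/μ), so t = T/2 = 36274 s.
Converting: 36274 s ÷ 3600 s/hour = 10.08 hours.

t = 10.08 hours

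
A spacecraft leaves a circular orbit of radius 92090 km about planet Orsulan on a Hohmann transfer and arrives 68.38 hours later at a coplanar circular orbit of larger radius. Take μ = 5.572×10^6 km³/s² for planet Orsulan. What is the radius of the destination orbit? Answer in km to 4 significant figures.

Transfer time t = 68.38 hours = 2.46168×10^5 s, and t = π√(a_t³/μ).
So a_t = (μ t²/π²)^(1/3) = (5.572×10^6 × (2.46168×10^5)² / π²)^(1/3) = 3.2463×10^5 km.
Since a_t = (r₁ + r₂)/2, r₂ = 2a_t − r₁ = 2×3.2463×10^5 − 92090 = 5.5717×10^5 km.

r₂ = 5.572×10^5 km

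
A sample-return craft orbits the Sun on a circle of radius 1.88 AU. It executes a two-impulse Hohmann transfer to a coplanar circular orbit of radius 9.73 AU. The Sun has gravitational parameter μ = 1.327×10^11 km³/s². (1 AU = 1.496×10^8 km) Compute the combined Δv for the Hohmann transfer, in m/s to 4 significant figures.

Δv = 10510 m/s

In km: r₁ = 1.88 × 1.496×10^8 = 2.81248×10^8 km; r₂ = 9.73 × 1.496×10^8 = 1.455608×10^9 km.
Semi-major axis of the transfer orbit: a_t = (2.81248×10^8 + 1.455608×10^9)/2 = 8.68428×10^8 km.
Circular speed at r₁: v₁ = √(μ/r₁) = √(1.327×10^11/2.81248×10^8) = 21.72 km/s.
On the transfer ellipse at r₁, v² = μ(2/r − 1/a) gives v_p = √[μ(2/r₁ − 1/a_t)] = 28.12 km/s.
First burn Δv₁ = |v_p − v₁| = 6.400 km/s.
Circular speed at r₂: v₂ = √(μ/r₂) = 9.548 km/s.
Transfer-orbit speed at r₂: v_a = √[μ(2/r₂ − 1/a_t)] = 5.434 km/s.
Second burn Δv₂ = |v₂ − v_a| = 4.114 km/s.
Total Δv = Δv₁ + Δv₂ = 10.51 km/s.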